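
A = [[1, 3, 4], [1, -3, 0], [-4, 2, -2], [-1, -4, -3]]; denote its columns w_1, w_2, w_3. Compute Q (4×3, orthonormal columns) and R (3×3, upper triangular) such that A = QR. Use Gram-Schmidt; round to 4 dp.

Q = [[0.2294, 0.5267, 0.7327], [0.2294, -0.4576, 0.5749], [-0.9177, 0.1900, 0.2643], [-0.2294, -0.6907, 0.2505]], R = [[4.3589, -0.9177, 3.4412], [0.0000, 6.0957, 3.7990], [0.0000, 0.0000, 1.6508]]

q_1 = w_1/‖w_1‖ = (1, 1, -4, -1)/4.3589 = (0.2294, 0.2294, -0.9177, -0.2294).
r_{12} = q_1·w_2 = -0.9177.
u_2 = w_2 + 0.9177·q_1 = (3.2105, -2.7895, 1.1579, -4.2105).
‖u_2‖ = 6.0957, so q_2 = (0.5267, -0.4576, 0.1900, -0.6907).
r_{13} = q_1·w_3 = 3.4412; r_{23} = q_2·w_3 = 3.7990.
u_3 = w_3 − 3.4412·q_1 − 3.7990·q_2 = (1.2096, 0.9490, 0.4363, 0.4136).
‖u_3‖ = 1.6508, so q_3 = (0.7327, 0.5749, 0.2643, 0.2505).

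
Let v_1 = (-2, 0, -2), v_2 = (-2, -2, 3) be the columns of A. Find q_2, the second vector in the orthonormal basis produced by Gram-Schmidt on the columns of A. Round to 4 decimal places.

q_2 = (-0.6155, -0.4924, 0.6155)

q_1 = v_1/‖v_1‖ = (-2, 0, -2)/2.8284 = (-0.7071, 0.0000, -0.7071).
r_{12} = q_1·v_2 = -0.7071.
u_2 = v_2 + 0.7071·q_1 = (-2.5000, -2.0000, 2.5000).
‖u_2‖ = 4.0620, so q_2 = (-0.6155, -0.4924, 0.6155).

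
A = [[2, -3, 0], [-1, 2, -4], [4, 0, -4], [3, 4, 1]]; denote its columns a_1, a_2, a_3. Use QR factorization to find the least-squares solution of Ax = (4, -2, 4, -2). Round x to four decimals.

e_1 = a_1/‖a_1‖ = (2, -1, 4, 3)/5.4772 = (0.3651, -0.1826, 0.7303, 0.5477).
r_{12} = e_1·a_2 = 0.7303.
u_2 = a_2 − 0.7303·e_1 = (-3.2667, 2.1333, -0.5333, 3.6000).
‖u_2‖ = 5.3354, so e_2 = (-0.6123, 0.3998, -0.1000, 0.6747).
r_{13} = e_1·a_3 = -1.6432; r_{23} = e_2·a_3 = -0.5248.
u_3 = a_3 + 1.6432·e_1 + 0.5248·e_2 = (0.2787, -4.0902, -2.8525, 2.2541).
‖u_3‖ = 5.4795, so e_3 = (0.0509, -0.7465, -0.5206, 0.4114).
Qᵀb = (3.6515, -4.9980, -1.2087).
Back-substitute: x_3 = -1.2087/5.4795 = -0.2206.
x_2 = (-4.9980 + 0.5248·(-0.2206))/5.3354 = -0.9585.
x_1 = (3.6515 − 0.7303·(-0.9585) + 1.6432·(-0.2206))/5.4772 = 0.7283.

x = (0.7283, -0.9585, -0.2206)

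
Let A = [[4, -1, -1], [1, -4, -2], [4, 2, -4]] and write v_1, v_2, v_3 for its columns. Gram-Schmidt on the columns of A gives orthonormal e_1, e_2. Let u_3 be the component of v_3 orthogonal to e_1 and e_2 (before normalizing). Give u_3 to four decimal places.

u_3 = (1.7143, -1.1429, -1.4286)

e_1 = v_1/‖v_1‖ = (4, 1, 4)/5.7446 = (0.6963, 0.1741, 0.6963).
r_{12} = e_1·v_2 = 0.0000.
u_2 = v_2 + 0.0000·e_1 = (-1.0000, -4.0000, 2.0000).
‖u_2‖ = 4.5826, so e_2 = (-0.2182, -0.8729, 0.4364).
r_{13} = e_1·v_3 = -3.8297; r_{23} = e_2·v_3 = 0.2182.
u_3 = v_3 + 3.8297·e_1 − 0.2182·e_2 = (1.7143, -1.1429, -1.4286).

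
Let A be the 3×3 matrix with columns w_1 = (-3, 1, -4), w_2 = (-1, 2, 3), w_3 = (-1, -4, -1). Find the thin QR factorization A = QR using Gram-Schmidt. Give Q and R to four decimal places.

Q = [[-0.5883, -0.5193, -0.6198], [0.1961, 0.6519, -0.7325], [-0.7845, 0.5525, 0.2817]], R = [[5.0990, -1.3728, 0.5883], [0.0000, 3.4807, -2.6409], [0.0000, 0.0000, 3.2679]]

q_1 = w_1/‖w_1‖ = (-3, 1, -4)/5.0990 = (-0.5883, 0.1961, -0.7845).
r_{12} = q_1·w_2 = -1.3728.
u_2 = w_2 + 1.3728·q_1 = (-1.8077, 2.2692, 1.9231).
‖u_2‖ = 3.4807, so q_2 = (-0.5193, 0.6519, 0.5525).
r_{13} = q_1·w_3 = 0.5883; r_{23} = q_2·w_3 = -2.6409.
u_3 = w_3 − 0.5883·q_1 + 2.6409·q_2 = (-2.0254, -2.3937, 0.9206).
‖u_3‖ = 3.2679, so q_3 = (-0.6198, -0.7325, 0.2817).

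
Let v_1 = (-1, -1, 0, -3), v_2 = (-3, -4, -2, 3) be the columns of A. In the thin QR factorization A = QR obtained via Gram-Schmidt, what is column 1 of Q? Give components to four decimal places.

q_1 = (-0.3015, -0.3015, 0.0000, -0.9045)

q_1 = v_1/‖v_1‖ = (-1, -1, 0, -3)/3.3166 = (-0.3015, -0.3015, 0.0000, -0.9045).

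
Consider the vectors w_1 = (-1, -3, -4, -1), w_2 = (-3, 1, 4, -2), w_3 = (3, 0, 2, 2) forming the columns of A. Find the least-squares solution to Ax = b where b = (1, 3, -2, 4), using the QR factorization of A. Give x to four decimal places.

w_1 = (-1, -3, -4, -1); ‖w_1‖ = 5.1962, so e_1 = (-0.1925, -0.5774, -0.7698, -0.1925).
e_1·w_2 = (-0.1925)·(-3) + (-0.5774)·1 + (-0.7698)·4 + (-0.1925)·(-2) = -2.6943.
u_2 = w_2 + 2.6943·e_1 = (-3.5185, -0.5556, 1.9259, -2.5185).
‖u_2‖ = 4.7687, so e_2 = (-0.7378, -0.1165, 0.4039, -0.5281).
e_1·w_3 = (-0.1925)·3 + (-0.5774)·0 + (-0.7698)·2 + (-0.1925)·2 = -2.5019; e_2·w_3 = (-0.7378)·3 + (-0.1165)·0 + 0.4039·2 + (-0.5281)·2 = -2.4620.
u_3 = w_3 + 2.5019·e_1 + 2.4620·e_2 = (0.7020, -1.7313, 1.0684, 0.2182).
‖u_3‖ = 2.1631, so e_3 = (0.3245, -0.8004, 0.4939, 0.1009).
Qᵀb = (-1.1547, -4.0076, -2.6608).
Back-substitute: x_3 = -2.6608/2.1631 = -1.2301.
x_2 = (-4.0076 + 2.4620·(-1.2301))/4.7687 = -1.4755.
x_1 = (-1.1547 + 2.6943·(-1.4755) + 2.5019·(-1.2301))/5.1962 = -1.5795.

x = (-1.5795, -1.4755, -1.2301)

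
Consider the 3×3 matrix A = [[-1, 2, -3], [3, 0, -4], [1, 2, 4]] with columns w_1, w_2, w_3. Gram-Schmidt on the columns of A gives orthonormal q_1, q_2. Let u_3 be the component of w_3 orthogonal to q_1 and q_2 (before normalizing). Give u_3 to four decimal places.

u_3 = (-3.9545, -2.6364, 3.9545)

w_1 = (-1, 3, 1); ‖w_1‖ = 3.3166, so q_1 = (-0.3015, 0.9045, 0.3015).
q_1·w_2 = (-0.3015)·2 + 0.9045·0 + 0.3015·2 = 0.0000.
u_2 = w_2 + 0.0000·q_1 = (2.0000, 0.0000, 2.0000).
‖u_2‖ = 2.8284, so q_2 = (0.7071, 0.0000, 0.7071).
q_1·w_3 = (-0.3015)·(-3) + 0.9045·(-4) + 0.3015·4 = -1.5076; q_2·w_3 = 0.7071·(-3) + 0.0000·(-4) + 0.7071·4 = 0.7071.
u_3 = w_3 + 1.5076·q_1 − 0.7071·q_2 = (-3.9545, -2.6364, 3.9545).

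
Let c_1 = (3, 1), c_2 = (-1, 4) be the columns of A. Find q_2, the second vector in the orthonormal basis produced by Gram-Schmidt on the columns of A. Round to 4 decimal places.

q_2 = (-0.3162, 0.9487)

q_1 = c_1/‖c_1‖ = (3, 1)/3.1623 = (0.9487, 0.3162).
r_{12} = q_1·c_2 = 0.3162.
u_2 = c_2 − 0.3162·q_1 = (-1.3000, 3.9000).
‖u_2‖ = 4.1110, so q_2 = (-0.3162, 0.9487).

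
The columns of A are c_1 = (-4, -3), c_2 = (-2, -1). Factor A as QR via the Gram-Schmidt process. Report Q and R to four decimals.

e_1 = c_1/‖c_1‖ = (-4, -3)/5.0000 = (-0.8000, -0.6000).
r_{12} = e_1·c_2 = 2.2000.
u_2 = c_2 − 2.2000·e_1 = (-0.2400, 0.3200).
‖u_2‖ = 0.4000, so e_2 = (-0.6000, 0.8000).

Q = [[-0.8000, -0.6000], [-0.6000, 0.8000]], R = [[5.0000, 2.2000], [0.0000, 0.4000]]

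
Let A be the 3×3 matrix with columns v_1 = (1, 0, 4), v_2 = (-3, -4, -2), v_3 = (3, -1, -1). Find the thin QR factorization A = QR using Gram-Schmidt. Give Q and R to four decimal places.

Q = [[0.2425, -0.5030, 0.8296], [0.0000, -0.8551, -0.5185], [0.9701, 0.1257, -0.2074]], R = [[4.1231, -2.6679, -0.2425], [0.0000, 4.6779, -0.7796], [0.0000, 0.0000, 3.2146]]

v_1 = (1, 0, 4); ‖v_1‖ = 4.1231, so e_1 = (0.2425, 0.0000, 0.9701).
e_1·v_2 = 0.2425·(-3) + 0.0000·(-4) + 0.9701·(-2) = -2.6679.
u_2 = v_2 + 2.6679·e_1 = (-2.3529, -4.0000, 0.5882).
‖u_2‖ = 4.6779, so e_2 = (-0.5030, -0.8551, 0.1257).
e_1·v_3 = 0.2425·3 + 0.0000·(-1) + 0.9701·(-1) = -0.2425; e_2·v_3 = (-0.5030)·3 + (-0.8551)·(-1) + 0.1257·(-1) = -0.7796.
u_3 = v_3 + 0.2425·e_1 + 0.7796·e_2 = (2.6667, -1.6667, -0.6667).
‖u_3‖ = 3.2146, so e_3 = (0.8296, -0.5185, -0.2074).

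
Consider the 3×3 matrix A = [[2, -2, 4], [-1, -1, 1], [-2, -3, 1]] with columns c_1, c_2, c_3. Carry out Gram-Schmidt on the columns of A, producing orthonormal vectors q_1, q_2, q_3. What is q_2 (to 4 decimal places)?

q_2 = (-0.7396, -0.1849, -0.6472)

q_1 = c_1/‖c_1‖ = (2, -1, -2)/3.0000 = (0.6667, -0.3333, -0.6667).
r_{12} = q_1·c_2 = 1.0000.
u_2 = c_2 − 1.0000·q_1 = (-2.6667, -0.6667, -2.3333).
‖u_2‖ = 3.6056, so q_2 = (-0.7396, -0.1849, -0.6472).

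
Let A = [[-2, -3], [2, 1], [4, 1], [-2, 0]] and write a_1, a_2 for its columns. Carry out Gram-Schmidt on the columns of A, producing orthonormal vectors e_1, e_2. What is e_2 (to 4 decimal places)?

a_1 = (-2, 2, 4, -2); ‖a_1‖ = 5.2915, so e_1 = (-0.3780, 0.3780, 0.7559, -0.3780).
e_1·a_2 = (-0.3780)·(-3) + 0.3780·1 + 0.7559·1 + (-0.3780)·0 = 2.2678.
u_2 = a_2 − 2.2678·e_1 = (-2.1429, 0.1429, -0.7143, 0.8571).
‖u_2‖ = 2.4202, so e_2 = (-0.8854, 0.0590, -0.2951, 0.3542).

e_2 = (-0.8854, 0.0590, -0.2951, 0.3542)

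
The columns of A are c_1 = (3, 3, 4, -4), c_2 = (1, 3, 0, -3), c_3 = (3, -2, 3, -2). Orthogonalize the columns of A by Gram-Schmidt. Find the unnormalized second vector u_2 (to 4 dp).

c_1 = (3, 3, 4, -4); ‖c_1‖ = 7.0711, so e_1 = (0.4243, 0.4243, 0.5657, -0.5657).
e_1·c_2 = 0.4243·1 + 0.4243·3 + 0.5657·0 + (-0.5657)·(-3) = 3.3941.
u_2 = c_2 − 3.3941·e_1 = (-0.4400, 1.5600, -1.9200, -1.0800).

u_2 = (-0.4400, 1.5600, -1.9200, -1.0800)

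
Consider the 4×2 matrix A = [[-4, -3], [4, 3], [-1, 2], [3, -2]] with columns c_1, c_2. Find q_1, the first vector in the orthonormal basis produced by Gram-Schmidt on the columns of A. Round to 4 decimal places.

q_1 = (-0.6172, 0.6172, -0.1543, 0.4629)

c_1 = (-4, 4, -1, 3); ‖c_1‖ = 6.4807, so q_1 = (-0.6172, 0.6172, -0.1543, 0.4629).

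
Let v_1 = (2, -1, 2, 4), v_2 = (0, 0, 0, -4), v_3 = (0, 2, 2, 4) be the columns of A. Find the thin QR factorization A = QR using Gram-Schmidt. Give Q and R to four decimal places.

v_1 = (2, -1, 2, 4); ‖v_1‖ = 5.0000, so e_1 = (0.4000, -0.2000, 0.4000, 0.8000).
e_1·v_2 = 0.4000·0 + (-0.2000)·0 + 0.4000·0 + 0.8000·(-4) = -3.2000.
u_2 = v_2 + 3.2000·e_1 = (1.2800, -0.6400, 1.2800, -1.4400).
‖u_2‖ = 2.4000, so e_2 = (0.5333, -0.2667, 0.5333, -0.6000).
e_1·v_3 = 0.4000·0 + (-0.2000)·2 + 0.4000·2 + 0.8000·4 = 3.6000; e_2·v_3 = 0.5333·0 + (-0.2667)·2 + 0.5333·2 + (-0.6000)·4 = -1.8667.
u_3 = v_3 − 3.6000·e_1 + 1.8667·e_2 = (-0.4444, 2.2222, 1.5556, 0.0000).
‖u_3‖ = 2.7487, so e_3 = (-0.1617, 0.8085, 0.5659, 0.0000).

Q = [[0.4000, 0.5333, -0.1617], [-0.2000, -0.2667, 0.8085], [0.4000, 0.5333, 0.5659], [0.8000, -0.6000, 0.0000]], R = [[5.0000, -3.2000, 3.6000], [0.0000, 2.4000, -1.8667], [0.0000, 0.0000, 2.7487]]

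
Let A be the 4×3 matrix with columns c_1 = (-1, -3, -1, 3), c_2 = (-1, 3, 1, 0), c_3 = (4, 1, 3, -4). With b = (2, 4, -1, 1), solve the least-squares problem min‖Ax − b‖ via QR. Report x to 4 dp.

c_1 = (-1, -3, -1, 3); ‖c_1‖ = 4.4721, so e_1 = (-0.2236, -0.6708, -0.2236, 0.6708).
e_1·c_2 = (-0.2236)·(-1) + (-0.6708)·3 + (-0.2236)·1 + 0.6708·0 = -2.0125.
u_2 = c_2 + 2.0125·e_1 = (-1.4500, 1.6500, 0.5500, 1.3500).
‖u_2‖ = 2.6363, so e_2 = (-0.5500, 0.6259, 0.2086, 0.5121).
e_1·c_3 = (-0.2236)·4 + (-0.6708)·1 + (-0.2236)·3 + 0.6708·(-4) = -4.9193; e_2·c_3 = (-0.5500)·4 + 0.6259·1 + 0.2086·3 + 0.5121·(-4) = -2.9966.
u_3 = c_3 + 4.9193·e_1 + 2.9966·e_2 = (1.2518, -0.4245, 2.5252, 0.8345).
‖u_3‖ = 2.9699, so e_3 = (0.4215, -0.1429, 0.8503, 0.2810).
Qᵀb = (-2.2361, 1.7069, -0.2980).
Back-substitute: x_3 = -0.2980/2.9699 = -0.1003.
x_2 = (1.7069 + 2.9966·(-0.1003))/2.6363 = 0.5334.
x_1 = (-2.2361 + 2.0125·0.5334 + 4.9193·(-0.1003))/4.4721 = -0.3703.

x = (-0.3703, 0.5334, -0.1003)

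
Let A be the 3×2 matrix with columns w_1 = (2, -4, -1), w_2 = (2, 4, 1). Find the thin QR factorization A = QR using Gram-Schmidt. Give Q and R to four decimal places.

Q = [[0.4364, 0.8997], [-0.8729, 0.4234], [-0.2182, 0.1059]], R = [[4.5826, -2.8368], [0.0000, 3.5989]]

q_1 = w_1/‖w_1‖ = (2, -4, -1)/4.5826 = (0.4364, -0.8729, -0.2182).
r_{12} = q_1·w_2 = -2.8368.
u_2 = w_2 + 2.8368·q_1 = (3.2381, 1.5238, 0.3810).
‖u_2‖ = 3.5989, so q_2 = (0.8997, 0.4234, 0.1059).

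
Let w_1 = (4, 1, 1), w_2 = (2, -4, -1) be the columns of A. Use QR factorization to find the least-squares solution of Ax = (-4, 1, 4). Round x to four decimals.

x = (-0.4959, -0.6911)

w_1 = (4, 1, 1); ‖w_1‖ = 4.2426, so q_1 = (0.9428, 0.2357, 0.2357).
q_1·w_2 = 0.9428·2 + 0.2357·(-4) + 0.2357·(-1) = 0.7071.
u_2 = w_2 − 0.7071·q_1 = (1.3333, -4.1667, -1.1667).
‖u_2‖ = 4.5277, so q_2 = (0.2945, -0.9203, -0.2577).
Qᵀb = (-2.5927, -3.1289).
Back-substitute: x_2 = -3.1289/4.5277 = -0.6911.
x_1 = (-2.5927 − 0.7071·(-0.6911))/4.2426 = -0.4959.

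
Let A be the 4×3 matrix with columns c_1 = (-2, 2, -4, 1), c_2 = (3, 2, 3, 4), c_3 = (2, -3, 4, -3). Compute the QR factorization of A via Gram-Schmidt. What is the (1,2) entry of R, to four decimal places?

c_1 = (-2, 2, -4, 1); ‖c_1‖ = 5.0000, so q_1 = (-0.4000, 0.4000, -0.8000, 0.2000).
r_{12} = q_1·c_2 = -2.0000.

r_{12} = -2.0000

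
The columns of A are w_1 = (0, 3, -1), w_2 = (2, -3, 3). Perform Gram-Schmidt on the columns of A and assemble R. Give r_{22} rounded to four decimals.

r_{22} = 2.7568

e_1 = w_1/‖w_1‖ = (0, 3, -1)/3.1623 = (0.0000, 0.9487, -0.3162).
r_{12} = e_1·w_2 = -3.7947.
u_2 = w_2 + 3.7947·e_1 = (2.0000, 0.6000, 1.8000).
r_{22} = ‖u_2‖ = 2.7568.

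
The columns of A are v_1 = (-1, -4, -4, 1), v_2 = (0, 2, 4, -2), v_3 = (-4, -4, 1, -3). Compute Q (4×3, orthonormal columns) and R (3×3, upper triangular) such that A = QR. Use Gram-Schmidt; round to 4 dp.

Q = [[-0.1715, -0.3769, -0.9037], [-0.6860, -0.5218, 0.3873], [-0.6860, 0.4638, -0.1291], [0.1715, -0.6088, 0.1291]], R = [[5.8310, -4.4590, 2.2295], [0.0000, 2.0292, 5.8847], [0.0000, 0.0000, 1.5492]]

e_1 = v_1/‖v_1‖ = (-1, -4, -4, 1)/5.8310 = (-0.1715, -0.6860, -0.6860, 0.1715).
r_{12} = e_1·v_2 = -4.4590.
u_2 = v_2 + 4.4590·e_1 = (-0.7647, -1.0588, 0.9412, -1.2353).
‖u_2‖ = 2.0292, so e_2 = (-0.3769, -0.5218, 0.4638, -0.6088).
r_{13} = e_1·v_3 = 2.2295; r_{23} = e_2·v_3 = 5.8847.
u_3 = v_3 − 2.2295·e_1 − 5.8847·e_2 = (-1.4000, 0.6000, -0.2000, 0.2000).
‖u_3‖ = 1.5492, so e_3 = (-0.9037, 0.3873, -0.1291, 0.1291).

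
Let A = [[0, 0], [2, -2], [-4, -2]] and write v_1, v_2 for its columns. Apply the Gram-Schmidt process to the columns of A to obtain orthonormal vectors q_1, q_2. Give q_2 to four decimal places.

q_2 = (0.0000, -0.8944, -0.4472)

v_1 = (0, 2, -4); ‖v_1‖ = 4.4721, so q_1 = (0.0000, 0.4472, -0.8944).
q_1·v_2 = 0.0000·0 + 0.4472·(-2) + (-0.8944)·(-2) = 0.8944.
u_2 = v_2 − 0.8944·q_1 = (0.0000, -2.4000, -1.2000).
‖u_2‖ = 2.6833, so q_2 = (0.0000, -0.8944, -0.4472).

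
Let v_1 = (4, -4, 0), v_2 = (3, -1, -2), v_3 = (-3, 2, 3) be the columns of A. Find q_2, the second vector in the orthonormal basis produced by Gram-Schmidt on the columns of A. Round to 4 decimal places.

q_1 = v_1/‖v_1‖ = (4, -4, 0)/5.6569 = (0.7071, -0.7071, 0.0000).
r_{12} = q_1·v_2 = 2.8284.
u_2 = v_2 − 2.8284·q_1 = (1.0000, 1.0000, -2.0000).
‖u_2‖ = 2.4495, so q_2 = (0.4082, 0.4082, -0.8165).

q_2 = (0.4082, 0.4082, -0.8165)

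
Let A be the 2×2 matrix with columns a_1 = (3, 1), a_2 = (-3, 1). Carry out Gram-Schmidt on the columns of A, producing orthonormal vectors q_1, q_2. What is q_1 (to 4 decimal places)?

q_1 = a_1/‖a_1‖ = (3, 1)/3.1623 = (0.9487, 0.3162).

q_1 = (0.9487, 0.3162)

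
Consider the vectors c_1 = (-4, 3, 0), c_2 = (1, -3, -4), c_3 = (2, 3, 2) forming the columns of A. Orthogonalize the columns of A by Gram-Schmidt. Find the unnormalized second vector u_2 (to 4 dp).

u_2 = (-1.0800, -1.4400, -4.0000)

e_1 = c_1/‖c_1‖ = (-4, 3, 0)/5.0000 = (-0.8000, 0.6000, 0.0000).
r_{12} = e_1·c_2 = -2.6000.
u_2 = c_2 + 2.6000·e_1 = (-1.0800, -1.4400, -4.0000).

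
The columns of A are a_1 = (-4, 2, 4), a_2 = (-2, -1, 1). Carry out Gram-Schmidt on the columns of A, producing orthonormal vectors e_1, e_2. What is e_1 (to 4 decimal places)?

a_1 = (-4, 2, 4); ‖a_1‖ = 6.0000, so e_1 = (-0.6667, 0.3333, 0.6667).

e_1 = (-0.6667, 0.3333, 0.6667)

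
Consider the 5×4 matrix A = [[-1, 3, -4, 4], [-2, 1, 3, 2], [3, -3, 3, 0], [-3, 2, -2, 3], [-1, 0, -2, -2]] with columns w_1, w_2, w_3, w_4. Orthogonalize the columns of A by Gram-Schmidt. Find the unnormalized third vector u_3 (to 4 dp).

u_3 = (-0.1250, 3.2500, 0.3750, -0.8750, -2.6250)

w_1 = (-1, -2, 3, -3, -1); ‖w_1‖ = 4.8990, so q_1 = (-0.2041, -0.4082, 0.6124, -0.6124, -0.2041).
q_1·w_2 = (-0.2041)·3 + (-0.4082)·1 + 0.6124·(-3) + (-0.6124)·2 + (-0.2041)·0 = -4.0825.
u_2 = w_2 + 4.0825·q_1 = (2.1667, -0.6667, -0.5000, -0.5000, -0.8333).
‖u_2‖ = 2.5166, so q_2 = (0.8609, -0.2649, -0.1987, -0.1987, -0.3311).
q_1·w_3 = (-0.2041)·(-4) + (-0.4082)·3 + 0.6124·3 + (-0.6124)·(-2) + (-0.2041)·(-2) = 3.0619; q_2·w_3 = 0.8609·(-4) + (-0.2649)·3 + (-0.1987)·3 + (-0.1987)·(-2) + (-0.3311)·(-2) = -3.7749.
u_3 = w_3 − 3.0619·q_1 + 3.7749·q_2 = (-0.1250, 3.2500, 0.3750, -0.8750, -2.6250).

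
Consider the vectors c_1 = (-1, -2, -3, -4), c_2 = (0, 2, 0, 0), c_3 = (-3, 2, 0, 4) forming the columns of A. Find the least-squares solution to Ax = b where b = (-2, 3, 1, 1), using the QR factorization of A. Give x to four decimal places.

x = (0.0104, 1.1050, 0.4054)

q_1 = c_1/‖c_1‖ = (-1, -2, -3, -4)/5.4772 = (-0.1826, -0.3651, -0.5477, -0.7303).
r_{12} = q_1·c_2 = -0.7303.
u_2 = c_2 + 0.7303·q_1 = (-0.1333, 1.7333, -0.4000, -0.5333).
‖u_2‖ = 1.8619, so q_2 = (-0.0716, 0.9309, -0.2148, -0.2864).
r_{13} = q_1·c_3 = -3.1038; r_{23} = q_2·c_3 = 0.9309.
u_3 = c_3 + 3.1038·q_1 − 0.9309·q_2 = (-3.5000, 0.0000, -1.5000, 2.0000).
‖u_3‖ = 4.3012, so q_3 = (-0.8137, 0.0000, -0.3487, 0.4650).
Qᵀb = (-2.0083, 2.4348, 1.7437).
Back-substitute: x_3 = 1.7437/4.3012 = 0.4054.
x_2 = (2.4348 − 0.9309·0.4054)/1.8619 = 1.1050.
x_1 = (-2.0083 + 0.7303·1.1050 + 3.1038·0.4054)/5.4772 = 0.0104.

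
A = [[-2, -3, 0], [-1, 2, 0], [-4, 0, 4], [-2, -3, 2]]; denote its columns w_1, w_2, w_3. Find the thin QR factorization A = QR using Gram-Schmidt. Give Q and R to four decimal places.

Q = [[-0.4000, -0.5185, -0.6974], [-0.2000, 0.5657, -0.5488], [-0.8000, 0.3771, 0.3201], [-0.4000, -0.5185, 0.3316]], R = [[5.0000, 2.0000, -4.0000], [0.0000, 4.2426, 0.4714], [0.0000, 0.0000, 1.9437]]

w_1 = (-2, -1, -4, -2); ‖w_1‖ = 5.0000, so e_1 = (-0.4000, -0.2000, -0.8000, -0.4000).
e_1·w_2 = (-0.4000)·(-3) + (-0.2000)·2 + (-0.8000)·0 + (-0.4000)·(-3) = 2.0000.
u_2 = w_2 − 2.0000·e_1 = (-2.2000, 2.4000, 1.6000, -2.2000).
‖u_2‖ = 4.2426, so e_2 = (-0.5185, 0.5657, 0.3771, -0.5185).
e_1·w_3 = (-0.4000)·0 + (-0.2000)·0 + (-0.8000)·4 + (-0.4000)·2 = -4.0000; e_2·w_3 = (-0.5185)·0 + 0.5657·0 + 0.3771·4 + (-0.5185)·2 = 0.4714.
u_3 = w_3 + 4.0000·e_1 − 0.4714·e_2 = (-1.3556, -1.0667, 0.6222, 0.6444).
‖u_3‖ = 1.9437, so e_3 = (-0.6974, -0.5488, 0.3201, 0.3316).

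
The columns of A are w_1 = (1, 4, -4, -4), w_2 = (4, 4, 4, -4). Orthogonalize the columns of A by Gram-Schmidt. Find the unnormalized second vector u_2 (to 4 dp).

e_1 = w_1/‖w_1‖ = (1, 4, -4, -4)/7.0000 = (0.1429, 0.5714, -0.5714, -0.5714).
r_{12} = e_1·w_2 = 2.8571.
u_2 = w_2 − 2.8571·e_1 = (3.5918, 2.3673, 5.6327, -2.3673).

u_2 = (3.5918, 2.3673, 5.6327, -2.3673)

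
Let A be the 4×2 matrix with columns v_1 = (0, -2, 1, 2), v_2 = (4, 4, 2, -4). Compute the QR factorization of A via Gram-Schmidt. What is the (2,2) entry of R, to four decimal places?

r_{22} = 5.4975

v_1 = (0, -2, 1, 2); ‖v_1‖ = 3.0000, so e_1 = (0.0000, -0.6667, 0.3333, 0.6667).
e_1·v_2 = 0.0000·4 + (-0.6667)·4 + 0.3333·2 + 0.6667·(-4) = -4.6667.
u_2 = v_2 + 4.6667·e_1 = (4.0000, 0.8889, 3.5556, -0.8889).
r_{22} = ‖u_2‖ = 5.4975.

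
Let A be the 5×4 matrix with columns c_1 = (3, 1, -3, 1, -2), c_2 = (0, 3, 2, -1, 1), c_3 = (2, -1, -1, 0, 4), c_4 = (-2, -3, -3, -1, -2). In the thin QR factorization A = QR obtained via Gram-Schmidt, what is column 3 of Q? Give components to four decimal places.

e_3 = (0.4390, -0.1621, -0.1938, -0.0119, 0.8622)

c_1 = (3, 1, -3, 1, -2); ‖c_1‖ = 4.8990, so e_1 = (0.6124, 0.2041, -0.6124, 0.2041, -0.4082).
e_1·c_2 = 0.6124·0 + 0.2041·3 + (-0.6124)·2 + 0.2041·(-1) + (-0.4082)·1 = -1.2247.
u_2 = c_2 + 1.2247·e_1 = (0.7500, 3.2500, 1.2500, -0.7500, 0.5000).
‖u_2‖ = 3.6742, so e_2 = (0.2041, 0.8845, 0.3402, -0.2041, 0.1361).
e_1·c_3 = 0.6124·2 + 0.2041·(-1) + (-0.6124)·(-1) + 0.2041·0 + (-0.4082)·4 = 0.0000; e_2·c_3 = 0.2041·2 + 0.8845·(-1) + 0.3402·(-1) + (-0.2041)·0 + 0.1361·4 = -0.2722.
u_3 = c_3 + 0.0000·e_1 + 0.2722·e_2 = (2.0556, -0.7593, -0.9074, -0.0556, 4.0370).
‖u_3‖ = 4.6825, so e_3 = (0.4390, -0.1621, -0.1938, -0.0119, 0.8622).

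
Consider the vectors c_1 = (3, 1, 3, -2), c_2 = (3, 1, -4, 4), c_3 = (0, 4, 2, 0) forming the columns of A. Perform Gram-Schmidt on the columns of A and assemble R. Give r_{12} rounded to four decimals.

r_{12} = -2.0851

c_1 = (3, 1, 3, -2); ‖c_1‖ = 4.7958, so e_1 = (0.6255, 0.2085, 0.6255, -0.4170).
r_{12} = e_1·c_2 = -2.0851.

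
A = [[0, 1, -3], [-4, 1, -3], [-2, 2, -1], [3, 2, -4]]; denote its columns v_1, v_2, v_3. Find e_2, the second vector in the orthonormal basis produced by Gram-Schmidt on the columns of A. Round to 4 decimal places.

e_2 = (0.3184, 0.2306, 0.5929, 0.7027)

v_1 = (0, -4, -2, 3); ‖v_1‖ = 5.3852, so e_1 = (0.0000, -0.7428, -0.3714, 0.5571).
e_1·v_2 = 0.0000·1 + (-0.7428)·1 + (-0.3714)·2 + 0.5571·2 = -0.3714.
u_2 = v_2 + 0.3714·e_1 = (1.0000, 0.7241, 1.8621, 2.2069).
‖u_2‖ = 3.1404, so e_2 = (0.3184, 0.2306, 0.5929, 0.7027).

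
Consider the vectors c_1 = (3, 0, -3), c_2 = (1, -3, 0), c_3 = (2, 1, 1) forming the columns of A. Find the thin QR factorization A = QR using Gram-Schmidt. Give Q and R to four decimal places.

c_1 = (3, 0, -3); ‖c_1‖ = 4.2426, so e_1 = (0.7071, 0.0000, -0.7071).
e_1·c_2 = 0.7071·1 + 0.0000·(-3) + (-0.7071)·0 = 0.7071.
u_2 = c_2 − 0.7071·e_1 = (0.5000, -3.0000, 0.5000).
‖u_2‖ = 3.0822, so e_2 = (0.1622, -0.9733, 0.1622).
e_1·c_3 = 0.7071·2 + 0.0000·1 + (-0.7071)·1 = 0.7071; e_2·c_3 = 0.1622·2 + (-0.9733)·1 + 0.1622·1 = -0.4867.
u_3 = c_3 − 0.7071·e_1 + 0.4867·e_2 = (1.5789, 0.5263, 1.5789).
‖u_3‖ = 2.2942, so e_3 = (0.6882, 0.2294, 0.6882).

Q = [[0.7071, 0.1622, 0.6882], [0.0000, -0.9733, 0.2294], [-0.7071, 0.1622, 0.6882]], R = [[4.2426, 0.7071, 0.7071], [0.0000, 3.0822, -0.4867], [0.0000, 0.0000, 2.2942]]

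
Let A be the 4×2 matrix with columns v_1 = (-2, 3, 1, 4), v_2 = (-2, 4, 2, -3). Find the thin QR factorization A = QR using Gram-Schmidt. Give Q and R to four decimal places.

e_1 = v_1/‖v_1‖ = (-2, 3, 1, 4)/5.4772 = (-0.3651, 0.5477, 0.1826, 0.7303).
r_{12} = e_1·v_2 = 1.0954.
u_2 = v_2 − 1.0954·e_1 = (-1.6000, 3.4000, 1.8000, -3.8000).
‖u_2‖ = 5.6391, so e_2 = (-0.2837, 0.6029, 0.3192, -0.6739).

Q = [[-0.3651, -0.2837], [0.5477, 0.6029], [0.1826, 0.3192], [0.7303, -0.6739]], R = [[5.4772, 1.0954], [0.0000, 5.6391]]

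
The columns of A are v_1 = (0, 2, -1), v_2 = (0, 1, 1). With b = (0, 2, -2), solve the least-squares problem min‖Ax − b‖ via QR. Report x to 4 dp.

x = (1.3333, -0.6667)

v_1 = (0, 2, -1); ‖v_1‖ = 2.2361, so q_1 = (0.0000, 0.8944, -0.4472).
q_1·v_2 = 0.0000·0 + 0.8944·1 + (-0.4472)·1 = 0.4472.
u_2 = v_2 − 0.4472·q_1 = (0.0000, 0.6000, 1.2000).
‖u_2‖ = 1.3416, so q_2 = (0.0000, 0.4472, 0.8944).
Qᵀb = (2.6833, -0.8944).
Back-substitute: x_2 = -0.8944/1.3416 = -0.6667.
x_1 = (2.6833 − 0.4472·(-0.6667))/2.2361 = 1.3333.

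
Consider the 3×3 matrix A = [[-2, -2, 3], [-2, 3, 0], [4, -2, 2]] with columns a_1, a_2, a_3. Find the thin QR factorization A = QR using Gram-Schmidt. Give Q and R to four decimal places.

a_1 = (-2, -2, 4); ‖a_1‖ = 4.8990, so q_1 = (-0.4082, -0.4082, 0.8165).
q_1·a_2 = (-0.4082)·(-2) + (-0.4082)·3 + 0.8165·(-2) = -2.0412.
u_2 = a_2 + 2.0412·q_1 = (-2.8333, 2.1667, -0.3333).
‖u_2‖ = 3.5824, so q_2 = (-0.7909, 0.6048, -0.0930).
q_1·a_3 = (-0.4082)·3 + (-0.4082)·0 + 0.8165·2 = 0.4082; q_2·a_3 = (-0.7909)·3 + 0.6048·0 + (-0.0930)·2 = -2.5588.
u_3 = a_3 − 0.4082·q_1 + 2.5588·q_2 = (1.1429, 1.7143, 1.4286).
‖u_3‖ = 2.5071, so q_3 = (0.4558, 0.6838, 0.5698).

Q = [[-0.4082, -0.7909, 0.4558], [-0.4082, 0.6048, 0.6838], [0.8165, -0.0930, 0.5698]], R = [[4.8990, -2.0412, 0.4082], [0.0000, 3.5824, -2.5588], [0.0000, 0.0000, 2.5071]]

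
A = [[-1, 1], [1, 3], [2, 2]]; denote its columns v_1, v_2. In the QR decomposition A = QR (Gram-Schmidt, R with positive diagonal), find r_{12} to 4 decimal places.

r_{12} = 2.4495

e_1 = v_1/‖v_1‖ = (-1, 1, 2)/2.4495 = (-0.4082, 0.4082, 0.8165).
r_{12} = e_1·v_2 = 2.4495.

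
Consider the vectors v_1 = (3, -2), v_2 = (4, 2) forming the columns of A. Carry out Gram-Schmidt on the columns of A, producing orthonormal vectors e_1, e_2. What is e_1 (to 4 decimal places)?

e_1 = v_1/‖v_1‖ = (3, -2)/3.6056 = (0.8321, -0.5547).

e_1 = (0.8321, -0.5547)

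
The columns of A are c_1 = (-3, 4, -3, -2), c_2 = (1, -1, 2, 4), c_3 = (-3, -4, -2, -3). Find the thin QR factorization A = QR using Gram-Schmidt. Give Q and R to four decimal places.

Q = [[-0.4867, -0.2041, -0.7057], [0.6489, 0.3755, -0.6476], [-0.4867, 0.1061, -0.2511], [-0.3244, 0.8978, 0.1401]], R = [[6.1644, -3.4066, 0.8111], [0.0000, 3.2241, -3.7954], [0.0000, 0.0000, 4.7892]]

c_1 = (-3, 4, -3, -2); ‖c_1‖ = 6.1644, so q_1 = (-0.4867, 0.6489, -0.4867, -0.3244).
q_1·c_2 = (-0.4867)·1 + 0.6489·(-1) + (-0.4867)·2 + (-0.3244)·4 = -3.4066.
u_2 = c_2 + 3.4066·q_1 = (-0.6579, 1.2105, 0.3421, 2.8947).
‖u_2‖ = 3.2241, so q_2 = (-0.2041, 0.3755, 0.1061, 0.8978).
q_1·c_3 = (-0.4867)·(-3) + 0.6489·(-4) + (-0.4867)·(-2) + (-0.3244)·(-3) = 0.8111; q_2·c_3 = (-0.2041)·(-3) + 0.3755·(-4) + 0.1061·(-2) + 0.8978·(-3) = -3.7954.
u_3 = c_3 − 0.8111·q_1 + 3.7954·q_2 = (-3.3797, -3.1013, -1.2025, 0.6709).
‖u_3‖ = 4.7892, so q_3 = (-0.7057, -0.6476, -0.2511, 0.1401).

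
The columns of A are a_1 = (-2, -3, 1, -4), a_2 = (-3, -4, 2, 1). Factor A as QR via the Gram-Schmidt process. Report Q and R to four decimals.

e_1 = a_1/‖a_1‖ = (-2, -3, 1, -4)/5.4772 = (-0.3651, -0.5477, 0.1826, -0.7303).
r_{12} = e_1·a_2 = 2.9212.
u_2 = a_2 − 2.9212·e_1 = (-1.9333, -2.4000, 1.4667, 3.1333).
‖u_2‖ = 4.6332, so e_2 = (-0.4173, -0.5180, 0.3166, 0.6763).

Q = [[-0.3651, -0.4173], [-0.5477, -0.5180], [0.1826, 0.3166], [-0.7303, 0.6763]], R = [[5.4772, 2.9212], [0.0000, 4.6332]]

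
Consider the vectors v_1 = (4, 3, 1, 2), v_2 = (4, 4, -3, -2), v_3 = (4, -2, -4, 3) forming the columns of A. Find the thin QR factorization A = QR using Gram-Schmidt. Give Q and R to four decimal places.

Q = [[0.7303, 0.2180, 0.3481], [0.5477, 0.3452, -0.5674], [0.1826, -0.6722, -0.5938], [0.3651, -0.6177, 0.4519]], R = [[5.4772, 3.8341, 2.1909], [0.0000, 5.5045, 1.0173], [0.0000, 0.0000, 6.2582]]

v_1 = (4, 3, 1, 2); ‖v_1‖ = 5.4772, so e_1 = (0.7303, 0.5477, 0.1826, 0.3651).
e_1·v_2 = 0.7303·4 + 0.5477·4 + 0.1826·(-3) + 0.3651·(-2) = 3.8341.
u_2 = v_2 − 3.8341·e_1 = (1.2000, 1.9000, -3.7000, -3.4000).
‖u_2‖ = 5.5045, so e_2 = (0.2180, 0.3452, -0.6722, -0.6177).
e_1·v_3 = 0.7303·4 + 0.5477·(-2) + 0.1826·(-4) + 0.3651·3 = 2.1909; e_2·v_3 = 0.2180·4 + 0.3452·(-2) + (-0.6722)·(-4) + (-0.6177)·3 = 1.0173.
u_3 = v_3 − 2.1909·e_1 − 1.0173·e_2 = (2.1782, -3.5512, -3.7162, 2.8284).
‖u_3‖ = 6.2582, so e_3 = (0.3481, -0.5674, -0.5938, 0.4519).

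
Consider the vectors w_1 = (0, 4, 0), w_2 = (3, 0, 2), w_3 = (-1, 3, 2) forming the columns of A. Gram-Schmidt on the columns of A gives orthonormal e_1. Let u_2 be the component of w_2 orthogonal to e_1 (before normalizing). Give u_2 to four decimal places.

w_1 = (0, 4, 0); ‖w_1‖ = 4.0000, so e_1 = (0.0000, 1.0000, 0.0000).
e_1·w_2 = 0.0000·3 + 1.0000·0 + 0.0000·2 = 0.0000.
u_2 = w_2 + 0.0000·e_1 = (3.0000, 0.0000, 2.0000).

u_2 = (3.0000, 0.0000, 2.0000)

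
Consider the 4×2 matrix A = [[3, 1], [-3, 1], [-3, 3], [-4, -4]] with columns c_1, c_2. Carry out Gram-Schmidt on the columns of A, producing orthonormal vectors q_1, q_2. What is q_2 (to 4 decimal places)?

q_2 = (0.1006, 0.2927, 0.6860, -0.6585)

c_1 = (3, -3, -3, -4); ‖c_1‖ = 6.5574, so q_1 = (0.4575, -0.4575, -0.4575, -0.6100).
q_1·c_2 = 0.4575·1 + (-0.4575)·1 + (-0.4575)·3 + (-0.6100)·(-4) = 1.0675.
u_2 = c_2 − 1.0675·q_1 = (0.5116, 1.4884, 3.4884, -3.3488).
‖u_2‖ = 5.0853, so q_2 = (0.1006, 0.2927, 0.6860, -0.6585).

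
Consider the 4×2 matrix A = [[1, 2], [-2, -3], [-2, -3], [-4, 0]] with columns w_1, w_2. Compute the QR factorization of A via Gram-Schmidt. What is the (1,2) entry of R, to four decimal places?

r_{12} = 2.8000

q_1 = w_1/‖w_1‖ = (1, -2, -2, -4)/5.0000 = (0.2000, -0.4000, -0.4000, -0.8000).
r_{12} = q_1·w_2 = 2.8000.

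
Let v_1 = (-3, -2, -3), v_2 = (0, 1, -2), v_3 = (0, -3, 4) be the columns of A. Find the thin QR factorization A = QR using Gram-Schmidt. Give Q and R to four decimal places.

Q = [[-0.6396, 0.2639, 0.7220], [-0.4264, 0.6597, -0.6189], [-0.6396, -0.7037, -0.3094]], R = [[4.6904, 0.8528, -1.2792], [0.0000, 2.0671, -4.7938], [0.0000, 0.0000, 0.6189]]

v_1 = (-3, -2, -3); ‖v_1‖ = 4.6904, so e_1 = (-0.6396, -0.4264, -0.6396).
e_1·v_2 = (-0.6396)·0 + (-0.4264)·1 + (-0.6396)·(-2) = 0.8528.
u_2 = v_2 − 0.8528·e_1 = (0.5455, 1.3636, -1.4545).
‖u_2‖ = 2.0671, so e_2 = (0.2639, 0.6597, -0.7037).
e_1·v_3 = (-0.6396)·0 + (-0.4264)·(-3) + (-0.6396)·4 = -1.2792; e_2·v_3 = 0.2639·0 + 0.6597·(-3) + (-0.7037)·4 = -4.7938.
u_3 = v_3 + 1.2792·e_1 + 4.7938·e_2 = (0.4468, -0.3830, -0.1915).
‖u_3‖ = 0.6189, so e_3 = (0.7220, -0.6189, -0.3094).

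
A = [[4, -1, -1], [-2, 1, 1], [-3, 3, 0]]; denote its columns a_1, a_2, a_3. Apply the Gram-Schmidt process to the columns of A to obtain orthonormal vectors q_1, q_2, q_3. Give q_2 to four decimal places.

a_1 = (4, -2, -3); ‖a_1‖ = 5.3852, so q_1 = (0.7428, -0.3714, -0.5571).
q_1·a_2 = 0.7428·(-1) + (-0.3714)·1 + (-0.5571)·3 = -2.7854.
u_2 = a_2 + 2.7854·q_1 = (1.0690, -0.0345, 1.4483).
‖u_2‖ = 1.8004, so q_2 = (0.5937, -0.0192, 0.8044).

q_2 = (0.5937, -0.0192, 0.8044)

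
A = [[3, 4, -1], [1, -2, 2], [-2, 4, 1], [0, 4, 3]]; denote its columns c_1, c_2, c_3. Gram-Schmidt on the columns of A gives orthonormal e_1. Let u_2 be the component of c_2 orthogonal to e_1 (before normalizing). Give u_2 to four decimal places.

e_1 = c_1/‖c_1‖ = (3, 1, -2, 0)/3.7417 = (0.8018, 0.2673, -0.5345, 0.0000).
r_{12} = e_1·c_2 = 0.5345.
u_2 = c_2 − 0.5345·e_1 = (3.5714, -2.1429, 4.2857, 4.0000).

u_2 = (3.5714, -2.1429, 4.2857, 4.0000)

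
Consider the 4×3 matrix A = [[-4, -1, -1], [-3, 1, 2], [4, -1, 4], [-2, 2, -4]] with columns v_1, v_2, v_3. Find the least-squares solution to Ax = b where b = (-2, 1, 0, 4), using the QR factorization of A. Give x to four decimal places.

v_1 = (-4, -3, 4, -2); ‖v_1‖ = 6.7082, so q_1 = (-0.5963, -0.4472, 0.5963, -0.2981).
q_1·v_2 = (-0.5963)·(-1) + (-0.4472)·1 + 0.5963·(-1) + (-0.2981)·2 = -1.0435.
u_2 = v_2 + 1.0435·q_1 = (-1.6222, 0.5333, -0.3778, 1.6889).
‖u_2‖ = 2.4313, so q_2 = (-0.6672, 0.2194, -0.1554, 0.6947).
q_1·v_3 = (-0.5963)·(-1) + (-0.4472)·2 + 0.5963·4 + (-0.2981)·(-4) = 3.2796; q_2·v_3 = (-0.6672)·(-1) + 0.2194·2 + (-0.1554)·4 + 0.6947·(-4) = -2.2942.
u_3 = v_3 − 3.2796·q_1 + 2.2942·q_2 = (-0.5752, 3.9699, 1.6880, -1.4286).
‖u_3‖ = 4.5805, so q_3 = (-0.1256, 0.8667, 0.3685, -0.3119).
Qᵀb = (-0.4472, 4.3324, -0.1297).
Back-substitute: x_3 = -0.1297/4.5805 = -0.0283.
x_2 = (4.3324 + 2.2942·(-0.0283))/2.4313 = 1.7552.
x_1 = (-0.4472 + 1.0435·1.7552 − 3.2796·(-0.0283))/6.7082 = 0.2202.

x = (0.2202, 1.7552, -0.0283)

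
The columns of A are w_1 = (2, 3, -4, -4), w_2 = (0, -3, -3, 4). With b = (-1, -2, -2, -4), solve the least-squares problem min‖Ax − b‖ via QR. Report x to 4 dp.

x = (0.3615, 0.0206)

w_1 = (2, 3, -4, -4); ‖w_1‖ = 6.7082, so q_1 = (0.2981, 0.4472, -0.5963, -0.5963).
q_1·w_2 = 0.2981·0 + 0.4472·(-3) + (-0.5963)·(-3) + (-0.5963)·4 = -1.9379.
u_2 = w_2 + 1.9379·q_1 = (0.5778, -2.1333, -4.1556, 2.8444).
‖u_2‖ = 5.4995, so q_2 = (0.1051, -0.3879, -0.7556, 0.5172).
Qᵀb = (2.3851, 0.1131).
Back-substitute: x_2 = 0.1131/5.4995 = 0.0206.
x_1 = (2.3851 + 1.9379·0.0206)/6.7082 = 0.3615.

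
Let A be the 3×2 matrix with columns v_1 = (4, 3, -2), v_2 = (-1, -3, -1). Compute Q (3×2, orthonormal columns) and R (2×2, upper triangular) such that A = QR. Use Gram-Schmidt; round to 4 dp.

e_1 = v_1/‖v_1‖ = (4, 3, -2)/5.3852 = (0.7428, 0.5571, -0.3714).
r_{12} = e_1·v_2 = -2.0426.
u_2 = v_2 + 2.0426·e_1 = (0.5172, -1.8621, -1.7586).
‖u_2‖ = 2.6130, so e_2 = (0.1980, -0.7126, -0.6730).

Q = [[0.7428, 0.1980], [0.5571, -0.7126], [-0.3714, -0.6730]], R = [[5.3852, -2.0426], [0.0000, 2.6130]]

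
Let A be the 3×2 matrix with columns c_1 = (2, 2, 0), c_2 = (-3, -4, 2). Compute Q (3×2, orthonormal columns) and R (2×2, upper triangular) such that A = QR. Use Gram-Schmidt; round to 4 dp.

Q = [[0.7071, 0.2357], [0.7071, -0.2357], [0.0000, 0.9428]], R = [[2.8284, -4.9497], [0.0000, 2.1213]]

q_1 = c_1/‖c_1‖ = (2, 2, 0)/2.8284 = (0.7071, 0.7071, 0.0000).
r_{12} = q_1·c_2 = -4.9497.
u_2 = c_2 + 4.9497·q_1 = (0.5000, -0.5000, 2.0000).
‖u_2‖ = 2.1213, so q_2 = (0.2357, -0.2357, 0.9428).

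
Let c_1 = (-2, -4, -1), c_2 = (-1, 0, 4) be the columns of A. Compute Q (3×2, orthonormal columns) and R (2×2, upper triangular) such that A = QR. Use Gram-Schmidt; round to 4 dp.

Q = [[-0.4364, -0.2904], [-0.8729, -0.0929], [-0.2182, 0.9524]], R = [[4.5826, -0.4364], [0.0000, 4.0999]]

q_1 = c_1/‖c_1‖ = (-2, -4, -1)/4.5826 = (-0.4364, -0.8729, -0.2182).
r_{12} = q_1·c_2 = -0.4364.
u_2 = c_2 + 0.4364·q_1 = (-1.1905, -0.3810, 3.9048).
‖u_2‖ = 4.0999, so q_2 = (-0.2904, -0.0929, 0.9524).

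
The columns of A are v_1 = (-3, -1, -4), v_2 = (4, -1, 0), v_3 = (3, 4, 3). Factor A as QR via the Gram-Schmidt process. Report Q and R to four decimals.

Q = [[-0.5883, 0.7772, 0.2233], [-0.1961, -0.4050, 0.8930], [-0.7845, -0.4816, -0.3907]], R = [[5.0990, -2.1573, -4.9029], [0.0000, 3.5137, -0.7334], [0.0000, 0.0000, 3.0698]]

v_1 = (-3, -1, -4); ‖v_1‖ = 5.0990, so e_1 = (-0.5883, -0.1961, -0.7845).
e_1·v_2 = (-0.5883)·4 + (-0.1961)·(-1) + (-0.7845)·0 = -2.1573.
u_2 = v_2 + 2.1573·e_1 = (2.7308, -1.4231, -1.6923).
‖u_2‖ = 3.5137, so e_2 = (0.7772, -0.4050, -0.4816).
e_1·v_3 = (-0.5883)·3 + (-0.1961)·4 + (-0.7845)·3 = -4.9029; e_2·v_3 = 0.7772·3 + (-0.4050)·4 + (-0.4816)·3 = -0.7334.
u_3 = v_3 + 4.9029·e_1 + 0.7334·e_2 = (0.6854, 2.7414, -1.1994).
‖u_3‖ = 3.0698, so e_3 = (0.2233, 0.8930, -0.3907).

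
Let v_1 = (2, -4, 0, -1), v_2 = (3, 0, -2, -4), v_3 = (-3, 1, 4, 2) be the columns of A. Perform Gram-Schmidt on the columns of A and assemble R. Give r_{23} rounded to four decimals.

r_{23} = -3.9173

v_1 = (2, -4, 0, -1); ‖v_1‖ = 4.5826, so e_1 = (0.4364, -0.8729, 0.0000, -0.2182).
e_1·v_2 = 0.4364·3 + (-0.8729)·0 + 0.0000·(-2) + (-0.2182)·(-4) = 2.1822.
u_2 = v_2 − 2.1822·e_1 = (2.0476, 1.9048, -2.0000, -3.5238).
‖u_2‖ = 4.9232, so e_2 = (0.4159, 0.3869, -0.4062, -0.7158).
r_{23} = e_2·v_3 = -3.9173.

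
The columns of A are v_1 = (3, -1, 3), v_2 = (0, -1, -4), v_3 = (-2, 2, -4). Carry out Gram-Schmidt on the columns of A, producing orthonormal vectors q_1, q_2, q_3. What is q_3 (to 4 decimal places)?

v_1 = (3, -1, 3); ‖v_1‖ = 4.3589, so q_1 = (0.6882, -0.2294, 0.6882).
q_1·v_2 = 0.6882·0 + (-0.2294)·(-1) + 0.6882·(-4) = -2.5236.
u_2 = v_2 + 2.5236·q_1 = (1.7368, -1.5789, -2.2632).
‖u_2‖ = 3.2606, so q_2 = (0.5327, -0.4842, -0.6941).
q_1·v_3 = 0.6882·(-2) + (-0.2294)·2 + 0.6882·(-4) = -4.5883; q_2·v_3 = 0.5327·(-2) + (-0.4842)·2 + (-0.6941)·(-4) = 0.7425.
u_3 = v_3 + 4.5883·q_1 − 0.7425·q_2 = (0.7624, 1.3069, -0.3267).
‖u_3‖ = 1.5479, so q_3 = (0.4925, 0.8443, -0.2111).

q_3 = (0.4925, 0.8443, -0.2111)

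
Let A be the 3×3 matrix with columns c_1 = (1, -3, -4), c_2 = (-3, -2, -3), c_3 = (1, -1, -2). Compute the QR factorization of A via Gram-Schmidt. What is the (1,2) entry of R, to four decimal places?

q_1 = c_1/‖c_1‖ = (1, -3, -4)/5.0990 = (0.1961, -0.5883, -0.7845).
r_{12} = q_1·c_2 = 2.9417.

r_{12} = 2.9417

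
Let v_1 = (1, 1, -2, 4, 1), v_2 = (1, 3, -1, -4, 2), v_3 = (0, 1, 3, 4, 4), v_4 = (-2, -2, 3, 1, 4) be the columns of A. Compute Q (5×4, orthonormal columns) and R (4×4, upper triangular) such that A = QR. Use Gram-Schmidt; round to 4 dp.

e_1 = v_1/‖v_1‖ = (1, 1, -2, 4, 1)/4.7958 = (0.2085, 0.2085, -0.4170, 0.8341, 0.2085).
r_{12} = e_1·v_2 = -1.6681.
u_2 = v_2 + 1.6681·e_1 = (1.3478, 3.3478, -1.6957, -2.6087, 2.3478).
‖u_2‖ = 5.3120, so e_2 = (0.2537, 0.6302, -0.3192, -0.4911, 0.4420).
r_{13} = e_1·v_3 = 3.1277; r_{23} = e_2·v_3 = -0.5238.
u_3 = v_3 − 3.1277·e_1 + 0.5238·e_2 = (-0.5193, 0.6780, 4.1371, 1.1341, 3.5794).
‖u_3‖ = 5.6518, so e_3 = (-0.0919, 0.1200, 0.7320, 0.2007, 0.6333).
r_{14} = e_1·v_4 = -0.4170; r_{24} = e_2·v_4 = -1.4487; r_{34} = e_3·v_4 = 4.8737.
u_4 = v_4 + 0.4170·e_1 + 1.4487·e_2 − 4.8737·e_3 = (-1.0977, -1.5846, -1.2039, -0.3416, 1.6407).
‖u_4‖ = 2.8238, so e_4 = (-0.3887, -0.5612, -0.4264, -0.1210, 0.5810).

Q = [[0.2085, 0.2537, -0.0919, -0.3887], [0.2085, 0.6302, 0.1200, -0.5612], [-0.4170, -0.3192, 0.7320, -0.4264], [0.8341, -0.4911, 0.2007, -0.1210], [0.2085, 0.4420, 0.6333, 0.5810]], R = [[4.7958, -1.6681, 3.1277, -0.4170], [0.0000, 5.3120, -0.5238, -1.4487], [0.0000, 0.0000, 5.6518, 4.8737], [0.0000, 0.0000, 0.0000, 2.8238]]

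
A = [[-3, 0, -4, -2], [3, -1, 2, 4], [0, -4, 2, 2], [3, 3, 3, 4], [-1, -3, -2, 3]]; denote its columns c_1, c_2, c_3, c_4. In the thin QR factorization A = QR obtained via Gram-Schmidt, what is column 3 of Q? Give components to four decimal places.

q_3 = (-0.3020, -0.5429, 0.5785, 0.0660, -0.5244)

c_1 = (-3, 3, 0, 3, -1); ‖c_1‖ = 5.2915, so q_1 = (-0.5669, 0.5669, 0.0000, 0.5669, -0.1890).
q_1·c_2 = (-0.5669)·0 + 0.5669·(-1) + 0.0000·(-4) + 0.5669·3 + (-0.1890)·(-3) = 1.7008.
u_2 = c_2 − 1.7008·q_1 = (0.9643, -1.9643, -4.0000, 2.0357, -2.6786).
‖u_2‖ = 5.6663, so q_2 = (0.1702, -0.3467, -0.7059, 0.3593, -0.4727).
q_1·c_3 = (-0.5669)·(-4) + 0.5669·2 + 0.0000·2 + 0.5669·3 + (-0.1890)·(-2) = 5.4805; q_2·c_3 = 0.1702·(-4) + (-0.3467)·2 + (-0.7059)·2 + 0.3593·3 + (-0.4727)·(-2) = -0.7627.
u_3 = c_3 − 5.4805·q_1 + 0.7627·q_2 = (-0.7631, -1.3715, 1.4616, 0.1669, -1.3248).
‖u_3‖ = 2.5264, so q_3 = (-0.3020, -0.5429, 0.5785, 0.0660, -0.5244).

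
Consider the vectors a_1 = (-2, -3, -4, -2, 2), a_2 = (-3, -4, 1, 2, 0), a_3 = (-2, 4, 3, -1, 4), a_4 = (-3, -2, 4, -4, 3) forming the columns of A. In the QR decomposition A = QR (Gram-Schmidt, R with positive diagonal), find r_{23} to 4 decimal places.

r_{23} = -1.2053

a_1 = (-2, -3, -4, -2, 2); ‖a_1‖ = 6.0828, so e_1 = (-0.3288, -0.4932, -0.6576, -0.3288, 0.3288).
e_1·a_2 = (-0.3288)·(-3) + (-0.4932)·(-4) + (-0.6576)·1 + (-0.3288)·2 + 0.3288·0 = 1.6440.
u_2 = a_2 − 1.6440·e_1 = (-2.4595, -3.1892, 2.0811, 2.5405, -0.5405).
‖u_2‖ = 5.2247, so e_2 = (-0.4707, -0.6104, 0.3983, 0.4863, -0.1035).
r_{23} = e_2·a_3 = -1.2053.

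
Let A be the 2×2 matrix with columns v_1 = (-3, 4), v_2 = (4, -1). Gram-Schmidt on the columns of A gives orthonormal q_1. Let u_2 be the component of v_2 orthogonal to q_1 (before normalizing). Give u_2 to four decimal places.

u_2 = (2.0800, 1.5600)

q_1 = v_1/‖v_1‖ = (-3, 4)/5.0000 = (-0.6000, 0.8000).
r_{12} = q_1·v_2 = -3.2000.
u_2 = v_2 + 3.2000·q_1 = (2.0800, 1.5600).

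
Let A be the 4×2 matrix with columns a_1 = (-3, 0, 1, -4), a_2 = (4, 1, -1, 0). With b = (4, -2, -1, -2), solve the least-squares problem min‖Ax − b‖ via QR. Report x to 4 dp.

x = (0.3512, 1.0870)

a_1 = (-3, 0, 1, -4); ‖a_1‖ = 5.0990, so q_1 = (-0.5883, 0.0000, 0.1961, -0.7845).
q_1·a_2 = (-0.5883)·4 + 0.0000·1 + 0.1961·(-1) + (-0.7845)·0 = -2.5495.
u_2 = a_2 + 2.5495·q_1 = (2.5000, 1.0000, -0.5000, -2.0000).
‖u_2‖ = 3.3912, so q_2 = (0.7372, 0.2949, -0.1474, -0.5898).
Qᵀb = (-0.9806, 3.6860).
Back-substitute: x_2 = 3.6860/3.3912 = 1.0870.
x_1 = (-0.9806 + 2.5495·1.0870)/5.0990 = 0.3512.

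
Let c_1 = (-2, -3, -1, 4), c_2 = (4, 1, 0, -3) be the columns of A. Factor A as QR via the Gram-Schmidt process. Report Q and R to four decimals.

e_1 = c_1/‖c_1‖ = (-2, -3, -1, 4)/5.4772 = (-0.3651, -0.5477, -0.1826, 0.7303).
r_{12} = e_1·c_2 = -4.1992.
u_2 = c_2 + 4.1992·e_1 = (2.4667, -1.3000, -0.7667, 0.0667).
‖u_2‖ = 2.8925, so e_2 = (0.8528, -0.4494, -0.2651, 0.0230).

Q = [[-0.3651, 0.8528], [-0.5477, -0.4494], [-0.1826, -0.2651], [0.7303, 0.0230]], R = [[5.4772, -4.1992], [0.0000, 2.8925]]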